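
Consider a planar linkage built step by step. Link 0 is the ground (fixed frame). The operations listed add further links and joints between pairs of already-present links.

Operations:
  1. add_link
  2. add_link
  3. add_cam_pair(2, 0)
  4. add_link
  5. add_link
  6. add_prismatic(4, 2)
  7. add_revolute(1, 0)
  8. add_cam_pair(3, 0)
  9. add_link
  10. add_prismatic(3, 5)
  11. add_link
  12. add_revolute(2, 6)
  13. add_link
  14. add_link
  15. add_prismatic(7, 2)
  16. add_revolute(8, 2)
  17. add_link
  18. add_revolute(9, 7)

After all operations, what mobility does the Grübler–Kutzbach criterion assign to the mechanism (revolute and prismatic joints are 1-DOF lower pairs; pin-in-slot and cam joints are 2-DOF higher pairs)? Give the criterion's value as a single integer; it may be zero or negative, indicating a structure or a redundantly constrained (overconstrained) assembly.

ground; <1,0,0>
#1 <2,0,0>
#2 <3,0,0>
C:2↔0 J2 <3,0,1>
#3 <4,0,1>
#4 <5,0,1>
P:4↔2 J1 <5,1,1>
R:1↔0 J1 <5,2,1>
C:3↔0 J2 <5,2,2>
#5 <6,2,2>
P:3↔5 J1 <6,3,2>
#6 <7,3,2>
R:2↔6 J1 <7,4,2>
#7 <8,4,2>
#8 <9,4,2>
P:7↔2 J1 <9,5,2>
R:8↔2 J1 <9,6,2>
#9 <10,6,2>
R:9↔7 J1 <10,7,2>
3×9 − 2×7 − 1×2 = 11

M = 11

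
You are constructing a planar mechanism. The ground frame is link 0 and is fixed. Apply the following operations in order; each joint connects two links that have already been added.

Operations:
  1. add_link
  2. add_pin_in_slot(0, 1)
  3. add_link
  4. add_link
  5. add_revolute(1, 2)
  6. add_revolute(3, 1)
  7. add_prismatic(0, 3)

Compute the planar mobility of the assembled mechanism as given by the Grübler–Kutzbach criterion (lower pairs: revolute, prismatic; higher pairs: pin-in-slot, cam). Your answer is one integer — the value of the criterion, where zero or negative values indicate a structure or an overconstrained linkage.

M = 2

ground; <1,0,0>
#1 <2,0,0>
PS:0↔1 J2 <2,0,1>
#2 <3,0,1>
#3 <4,0,1>
R:1↔2 J1 <4,1,1>
R:3↔1 J1 <4,2,1>
P:0↔3 J1 <4,3,1>
3×3 − 2×3 − 1×1 = 2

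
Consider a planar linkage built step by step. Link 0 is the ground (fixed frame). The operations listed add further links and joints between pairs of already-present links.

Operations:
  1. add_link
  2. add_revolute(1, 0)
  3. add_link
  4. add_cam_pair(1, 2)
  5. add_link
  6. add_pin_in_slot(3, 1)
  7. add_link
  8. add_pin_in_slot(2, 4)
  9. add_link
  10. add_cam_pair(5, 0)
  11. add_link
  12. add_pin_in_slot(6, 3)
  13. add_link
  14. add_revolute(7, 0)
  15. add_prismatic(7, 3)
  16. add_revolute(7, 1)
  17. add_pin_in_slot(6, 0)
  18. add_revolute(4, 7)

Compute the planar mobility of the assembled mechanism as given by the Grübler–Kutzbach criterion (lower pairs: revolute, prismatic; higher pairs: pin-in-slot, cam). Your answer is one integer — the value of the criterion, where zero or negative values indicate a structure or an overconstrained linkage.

M = 5

ground; <1,0,0>
#1 <2,0,0>
R:1↔0 J1 <2,1,0>
#2 <3,1,0>
C:1↔2 J2 <3,1,1>
#3 <4,1,1>
PS:3↔1 J2 <4,1,2>
#4 <5,1,2>
PS:2↔4 J2 <5,1,3>
#5 <6,1,3>
C:5↔0 J2 <6,1,4>
#6 <7,1,4>
PS:6↔3 J2 <7,1,5>
#7 <8,1,5>
R:7↔0 J1 <8,2,5>
P:7↔3 J1 <8,3,5>
R:7↔1 J1 <8,4,5>
PS:6↔0 J2 <8,4,6>
R:4↔7 J1 <8,5,6>
3×7 − 2×5 − 1×6 = 5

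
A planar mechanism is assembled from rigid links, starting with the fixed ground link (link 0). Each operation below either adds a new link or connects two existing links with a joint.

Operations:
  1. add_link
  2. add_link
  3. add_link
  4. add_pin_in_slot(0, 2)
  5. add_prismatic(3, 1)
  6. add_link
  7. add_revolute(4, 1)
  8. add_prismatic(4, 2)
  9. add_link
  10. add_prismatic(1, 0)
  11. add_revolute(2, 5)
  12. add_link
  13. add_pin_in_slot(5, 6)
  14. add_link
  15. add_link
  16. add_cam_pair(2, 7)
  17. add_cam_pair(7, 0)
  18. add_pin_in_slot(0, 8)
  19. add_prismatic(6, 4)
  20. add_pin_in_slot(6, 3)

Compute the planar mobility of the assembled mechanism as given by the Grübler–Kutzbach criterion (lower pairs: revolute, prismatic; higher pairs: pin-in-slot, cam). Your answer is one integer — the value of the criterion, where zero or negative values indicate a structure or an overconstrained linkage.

link 0 = ground. State L|J1|J2 = 1|0|0
+link1  2|0|0
+link2  3|0|0
+link3  4|0|0
PS(0,2) f=2→J2  4|0|1
P(3,1) f=1→J1  4|1|1
+link4  5|1|1
R(4,1) f=1→J1  5|2|1
P(4,2) f=1→J1  5|3|1
+link5  6|3|1
P(1,0) f=1→J1  6|4|1
R(2,5) f=1→J1  6|5|1
+link6  7|5|1
PS(5,6) f=2→J2  7|5|2
+link7  8|5|2
+link8  9|5|2
C(2,7) f=2→J2  9|5|3
C(7,0) f=2→J2  9|5|4
PS(0,8) f=2→J2  9|5|5
P(6,4) f=1→J1  9|6|5
PS(6,3) f=2→J2  9|6|6
M = 3(9−1)−2·6−6 = 24−12−6 = 6

M = 6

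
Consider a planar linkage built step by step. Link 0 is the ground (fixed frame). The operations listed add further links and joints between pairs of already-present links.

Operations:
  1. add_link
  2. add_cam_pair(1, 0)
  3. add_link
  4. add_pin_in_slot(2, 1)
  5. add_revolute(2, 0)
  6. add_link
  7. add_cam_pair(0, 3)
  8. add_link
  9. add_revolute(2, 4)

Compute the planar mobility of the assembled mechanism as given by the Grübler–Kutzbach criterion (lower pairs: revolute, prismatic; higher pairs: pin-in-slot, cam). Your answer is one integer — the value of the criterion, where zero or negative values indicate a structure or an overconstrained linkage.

M = 5

[1;0;0] (link 0 is ground)
L+ [2;0;0]
C(1,0)∈J2 [2;0;1]
L+ [3;0;1]
PS(2,1)∈J2 [3;0;2]
R(2,0)∈J1 [3;1;2]
L+ [4;1;2]
C(0,3)∈J2 [4;1;3]
L+ [5;1;3]
R(2,4)∈J1 [5;2;3]
mobility = 12 − 4 − 3 = 5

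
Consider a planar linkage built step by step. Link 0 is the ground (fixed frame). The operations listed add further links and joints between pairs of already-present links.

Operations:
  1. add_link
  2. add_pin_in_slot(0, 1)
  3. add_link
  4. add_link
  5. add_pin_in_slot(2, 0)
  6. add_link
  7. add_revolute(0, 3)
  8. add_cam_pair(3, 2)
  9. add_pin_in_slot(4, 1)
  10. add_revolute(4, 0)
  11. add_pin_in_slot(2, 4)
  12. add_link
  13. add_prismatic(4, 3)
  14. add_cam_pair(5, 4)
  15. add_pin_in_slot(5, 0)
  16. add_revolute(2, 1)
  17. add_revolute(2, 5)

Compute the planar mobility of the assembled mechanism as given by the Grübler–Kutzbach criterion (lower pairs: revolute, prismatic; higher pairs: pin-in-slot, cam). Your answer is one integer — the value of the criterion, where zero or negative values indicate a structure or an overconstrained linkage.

(L,J1,J2)=(1,0,0); link0 fixed
link1: (2,0,0)
PS 0-1 [J2]: (2,0,1)
link2: (3,0,1)
link3: (4,0,1)
PS 2-0 [J2]: (4,0,2)
link4: (5,0,2)
R 0-3 [J1]: (5,1,2)
C 3-2 [J2]: (5,1,3)
PS 4-1 [J2]: (5,1,4)
R 4-0 [J1]: (5,2,4)
PS 2-4 [J2]: (5,2,5)
link5: (6,2,5)
P 4-3 [J1]: (6,3,5)
C 5-4 [J2]: (6,3,6)
PS 5-0 [J2]: (6,3,7)
R 2-1 [J1]: (6,4,7)
R 2-5 [J1]: (6,5,7)
Grübler: 3·5 − 2·5 − 7 = -2

M = -2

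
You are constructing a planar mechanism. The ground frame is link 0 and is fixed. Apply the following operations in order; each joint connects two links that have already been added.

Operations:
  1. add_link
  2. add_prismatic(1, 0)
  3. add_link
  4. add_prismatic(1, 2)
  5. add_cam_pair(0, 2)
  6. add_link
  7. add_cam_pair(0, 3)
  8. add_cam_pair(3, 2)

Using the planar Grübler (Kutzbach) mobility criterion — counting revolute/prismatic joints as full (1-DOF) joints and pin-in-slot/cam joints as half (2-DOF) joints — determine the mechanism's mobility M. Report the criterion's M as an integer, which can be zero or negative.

M = 2

link 0 = ground. State L|J1|J2 = 1|0|0
+link1  2|0|0
P(1,0) f=1→J1  2|1|0
+link2  3|1|0
P(1,2) f=1→J1  3|2|0
C(0,2) f=2→J2  3|2|1
+link3  4|2|1
C(0,3) f=2→J2  4|2|2
C(3,2) f=2→J2  4|2|3
M = 3(4−1)−2·2−3 = 9−4−3 = 2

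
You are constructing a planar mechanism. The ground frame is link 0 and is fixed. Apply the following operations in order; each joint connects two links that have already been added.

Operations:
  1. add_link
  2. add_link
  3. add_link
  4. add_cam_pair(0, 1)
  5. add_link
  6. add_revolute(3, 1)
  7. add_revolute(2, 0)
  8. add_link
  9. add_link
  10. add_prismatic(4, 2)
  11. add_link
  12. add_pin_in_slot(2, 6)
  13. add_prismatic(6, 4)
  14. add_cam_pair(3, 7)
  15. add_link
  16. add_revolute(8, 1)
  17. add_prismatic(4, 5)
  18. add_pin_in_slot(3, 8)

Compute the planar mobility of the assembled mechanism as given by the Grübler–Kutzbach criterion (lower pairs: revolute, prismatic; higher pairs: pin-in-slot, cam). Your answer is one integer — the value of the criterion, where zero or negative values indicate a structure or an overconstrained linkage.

[1;0;0] (link 0 is ground)
L+ [2;0;0]
L+ [3;0;0]
L+ [4;0;0]
C(0,1)∈J2 [4;0;1]
L+ [5;0;1]
R(3,1)∈J1 [5;1;1]
R(2,0)∈J1 [5;2;1]
L+ [6;2;1]
L+ [7;2;1]
P(4,2)∈J1 [7;3;1]
L+ [8;3;1]
PS(2,6)∈J2 [8;3;2]
P(6,4)∈J1 [8;4;2]
C(3,7)∈J2 [8;4;3]
L+ [9;4;3]
R(8,1)∈J1 [9;5;3]
P(4,5)∈J1 [9;6;3]
PS(3,8)∈J2 [9;6;4]
mobility = 24 − 12 − 4 = 8

M = 8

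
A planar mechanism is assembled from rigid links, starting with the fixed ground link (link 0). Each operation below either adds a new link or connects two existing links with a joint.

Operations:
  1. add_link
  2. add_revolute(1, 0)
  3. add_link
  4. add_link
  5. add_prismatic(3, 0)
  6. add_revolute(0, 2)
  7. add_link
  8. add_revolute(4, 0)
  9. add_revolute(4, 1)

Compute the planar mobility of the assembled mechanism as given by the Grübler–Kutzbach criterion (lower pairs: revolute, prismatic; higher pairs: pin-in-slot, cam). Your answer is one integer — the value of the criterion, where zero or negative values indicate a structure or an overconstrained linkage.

M = 2

(L,J1,J2)=(1,0,0); link0 fixed
link1: (2,0,0)
R 1-0 [J1]: (2,1,0)
link2: (3,1,0)
link3: (4,1,0)
P 3-0 [J1]: (4,2,0)
R 0-2 [J1]: (4,3,0)
link4: (5,3,0)
R 4-0 [J1]: (5,4,0)
R 4-1 [J1]: (5,5,0)
Grübler: 3·4 − 2·5 − 0 = 2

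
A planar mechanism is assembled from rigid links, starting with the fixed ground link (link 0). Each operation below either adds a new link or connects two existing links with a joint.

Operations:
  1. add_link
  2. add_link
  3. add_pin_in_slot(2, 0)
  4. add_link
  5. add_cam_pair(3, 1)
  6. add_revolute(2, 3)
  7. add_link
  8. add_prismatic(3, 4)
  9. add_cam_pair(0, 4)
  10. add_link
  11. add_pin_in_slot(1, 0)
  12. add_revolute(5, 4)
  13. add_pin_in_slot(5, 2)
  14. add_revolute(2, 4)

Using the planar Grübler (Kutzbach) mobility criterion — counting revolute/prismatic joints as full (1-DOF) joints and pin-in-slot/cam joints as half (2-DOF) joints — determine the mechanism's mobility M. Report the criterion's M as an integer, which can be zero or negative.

M = 2

[1;0;0] (link 0 is ground)
L+ [2;0;0]
L+ [3;0;0]
PS(2,0)∈J2 [3;0;1]
L+ [4;0;1]
C(3,1)∈J2 [4;0;2]
R(2,3)∈J1 [4;1;2]
L+ [5;1;2]
P(3,4)∈J1 [5;2;2]
C(0,4)∈J2 [5;2;3]
L+ [6;2;3]
PS(1,0)∈J2 [6;2;4]
R(5,4)∈J1 [6;3;4]
PS(5,2)∈J2 [6;3;5]
R(2,4)∈J1 [6;4;5]
mobility = 15 − 8 − 5 = 2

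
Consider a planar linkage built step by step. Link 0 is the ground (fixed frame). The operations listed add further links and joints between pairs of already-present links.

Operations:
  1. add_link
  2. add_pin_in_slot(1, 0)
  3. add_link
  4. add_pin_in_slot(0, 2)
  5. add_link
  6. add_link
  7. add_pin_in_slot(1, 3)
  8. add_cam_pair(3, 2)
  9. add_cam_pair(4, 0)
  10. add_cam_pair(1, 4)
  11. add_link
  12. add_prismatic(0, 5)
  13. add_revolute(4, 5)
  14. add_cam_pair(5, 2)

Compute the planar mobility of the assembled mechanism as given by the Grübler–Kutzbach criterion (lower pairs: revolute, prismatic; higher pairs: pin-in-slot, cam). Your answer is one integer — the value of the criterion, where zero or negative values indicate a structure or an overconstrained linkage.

[1;0;0] (link 0 is ground)
L+ [2;0;0]
PS(1,0)∈J2 [2;0;1]
L+ [3;0;1]
PS(0,2)∈J2 [3;0;2]
L+ [4;0;2]
L+ [5;0;2]
PS(1,3)∈J2 [5;0;3]
C(3,2)∈J2 [5;0;4]
C(4,0)∈J2 [5;0;5]
C(1,4)∈J2 [5;0;6]
L+ [6;0;6]
P(0,5)∈J1 [6;1;6]
R(4,5)∈J1 [6;2;6]
C(5,2)∈J2 [6;2;7]
mobility = 15 − 4 − 7 = 4

M = 4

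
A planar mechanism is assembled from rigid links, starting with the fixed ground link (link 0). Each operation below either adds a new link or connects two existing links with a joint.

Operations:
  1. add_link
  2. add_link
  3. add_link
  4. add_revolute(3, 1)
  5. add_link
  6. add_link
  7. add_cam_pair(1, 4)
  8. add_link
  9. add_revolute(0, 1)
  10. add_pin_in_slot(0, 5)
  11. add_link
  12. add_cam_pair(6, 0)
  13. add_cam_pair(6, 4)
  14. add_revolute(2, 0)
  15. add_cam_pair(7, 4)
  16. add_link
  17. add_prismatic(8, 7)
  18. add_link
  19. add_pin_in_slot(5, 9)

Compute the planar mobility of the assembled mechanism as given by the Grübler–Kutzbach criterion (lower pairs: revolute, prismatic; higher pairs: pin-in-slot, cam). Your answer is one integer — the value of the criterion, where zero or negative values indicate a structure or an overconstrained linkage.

M = 13

(L,J1,J2)=(1,0,0); link0 fixed
link1: (2,0,0)
link2: (3,0,0)
link3: (4,0,0)
R 3-1 [J1]: (4,1,0)
link4: (5,1,0)
link5: (6,1,0)
C 1-4 [J2]: (6,1,1)
link6: (7,1,1)
R 0-1 [J1]: (7,2,1)
PS 0-5 [J2]: (7,2,2)
link7: (8,2,2)
C 6-0 [J2]: (8,2,3)
C 6-4 [J2]: (8,2,4)
R 2-0 [J1]: (8,3,4)
C 7-4 [J2]: (8,3,5)
link8: (9,3,5)
P 8-7 [J1]: (9,4,5)
link9: (10,4,5)
PS 5-9 [J2]: (10,4,6)
Grübler: 3·9 − 2·4 − 6 = 13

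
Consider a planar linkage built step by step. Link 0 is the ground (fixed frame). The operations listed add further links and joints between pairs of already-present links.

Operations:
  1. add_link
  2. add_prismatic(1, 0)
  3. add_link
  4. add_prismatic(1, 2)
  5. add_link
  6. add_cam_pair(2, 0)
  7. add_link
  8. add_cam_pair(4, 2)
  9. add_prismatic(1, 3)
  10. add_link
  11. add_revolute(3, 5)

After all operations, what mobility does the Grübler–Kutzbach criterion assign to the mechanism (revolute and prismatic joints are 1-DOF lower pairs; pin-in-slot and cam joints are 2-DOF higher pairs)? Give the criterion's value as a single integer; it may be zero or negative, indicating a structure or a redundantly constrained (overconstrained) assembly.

(L,J1,J2)=(1,0,0); link0 fixed
link1: (2,0,0)
P 1-0 [J1]: (2,1,0)
link2: (3,1,0)
P 1-2 [J1]: (3,2,0)
link3: (4,2,0)
C 2-0 [J2]: (4,2,1)
link4: (5,2,1)
C 4-2 [J2]: (5,2,2)
P 1-3 [J1]: (5,3,2)
link5: (6,3,2)
R 3-5 [J1]: (6,4,2)
Grübler: 3·5 − 2·4 − 2 = 5

M = 5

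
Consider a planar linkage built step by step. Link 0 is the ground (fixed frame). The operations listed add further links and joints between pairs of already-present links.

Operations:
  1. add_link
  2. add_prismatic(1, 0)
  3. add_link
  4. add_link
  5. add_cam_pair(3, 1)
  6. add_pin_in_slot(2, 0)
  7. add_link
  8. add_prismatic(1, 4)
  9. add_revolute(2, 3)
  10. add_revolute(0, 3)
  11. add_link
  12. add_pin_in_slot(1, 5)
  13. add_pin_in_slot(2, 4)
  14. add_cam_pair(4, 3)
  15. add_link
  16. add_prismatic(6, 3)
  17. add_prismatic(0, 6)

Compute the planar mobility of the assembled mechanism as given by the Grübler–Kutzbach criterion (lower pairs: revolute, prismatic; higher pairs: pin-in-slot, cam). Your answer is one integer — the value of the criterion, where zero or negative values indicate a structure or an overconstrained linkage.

L=1 J1=0 J2=0
add link → L=2 J1=0 J2=0
P@1,0 dof=1 J1 → L=2 J1=1 J2=0
add link → L=3 J1=1 J2=0
add link → L=4 J1=1 J2=0
C@3,1 dof=2 J2 → L=4 J1=1 J2=1
PS@2,0 dof=2 J2 → L=4 J1=1 J2=2
add link → L=5 J1=1 J2=2
P@1,4 dof=1 J1 → L=5 J1=2 J2=2
R@2,3 dof=1 J1 → L=5 J1=3 J2=2
R@0,3 dof=1 J1 → L=5 J1=4 J2=2
add link → L=6 J1=4 J2=2
PS@1,5 dof=2 J2 → L=6 J1=4 J2=3
PS@2,4 dof=2 J2 → L=6 J1=4 J2=4
C@4,3 dof=2 J2 → L=6 J1=4 J2=5
add link → L=7 J1=4 J2=5
P@6,3 dof=1 J1 → L=7 J1=5 J2=5
P@0,6 dof=1 J1 → L=7 J1=6 J2=5
M=3(L−1)−2J1−J2=3·6−2·6−5=1

M = 1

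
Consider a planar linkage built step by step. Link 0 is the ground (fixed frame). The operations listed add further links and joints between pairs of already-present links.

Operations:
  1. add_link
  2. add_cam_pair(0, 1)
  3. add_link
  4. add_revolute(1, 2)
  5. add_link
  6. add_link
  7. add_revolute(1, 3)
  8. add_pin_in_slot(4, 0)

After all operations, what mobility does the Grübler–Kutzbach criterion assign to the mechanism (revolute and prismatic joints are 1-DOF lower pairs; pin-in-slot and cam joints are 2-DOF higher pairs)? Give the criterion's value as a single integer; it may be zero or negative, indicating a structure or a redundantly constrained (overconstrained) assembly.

M = 6

ground; <1,0,0>
#1 <2,0,0>
C:0↔1 J2 <2,0,1>
#2 <3,0,1>
R:1↔2 J1 <3,1,1>
#3 <4,1,1>
#4 <5,1,1>
R:1↔3 J1 <5,2,1>
PS:4↔0 J2 <5,2,2>
3×4 − 2×2 − 1×2 = 6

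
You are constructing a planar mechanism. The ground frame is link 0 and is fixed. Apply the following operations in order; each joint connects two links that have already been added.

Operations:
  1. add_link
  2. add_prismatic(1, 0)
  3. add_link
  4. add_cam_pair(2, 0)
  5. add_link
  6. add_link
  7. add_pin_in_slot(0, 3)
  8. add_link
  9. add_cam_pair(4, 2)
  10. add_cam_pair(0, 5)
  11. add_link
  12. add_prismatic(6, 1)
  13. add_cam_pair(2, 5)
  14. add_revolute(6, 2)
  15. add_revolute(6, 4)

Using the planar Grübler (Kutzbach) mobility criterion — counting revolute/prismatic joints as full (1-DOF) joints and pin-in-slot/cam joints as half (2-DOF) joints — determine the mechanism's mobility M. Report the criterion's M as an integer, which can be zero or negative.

M = 5

ground; <1,0,0>
#1 <2,0,0>
P:1↔0 J1 <2,1,0>
#2 <3,1,0>
C:2↔0 J2 <3,1,1>
#3 <4,1,1>
#4 <5,1,1>
PS:0↔3 J2 <5,1,2>
#5 <6,1,2>
C:4↔2 J2 <6,1,3>
C:0↔5 J2 <6,1,4>
#6 <7,1,4>
P:6↔1 J1 <7,2,4>
C:2↔5 J2 <7,2,5>
R:6↔2 J1 <7,3,5>
R:6↔4 J1 <7,4,5>
3×6 − 2×4 − 1×5 = 5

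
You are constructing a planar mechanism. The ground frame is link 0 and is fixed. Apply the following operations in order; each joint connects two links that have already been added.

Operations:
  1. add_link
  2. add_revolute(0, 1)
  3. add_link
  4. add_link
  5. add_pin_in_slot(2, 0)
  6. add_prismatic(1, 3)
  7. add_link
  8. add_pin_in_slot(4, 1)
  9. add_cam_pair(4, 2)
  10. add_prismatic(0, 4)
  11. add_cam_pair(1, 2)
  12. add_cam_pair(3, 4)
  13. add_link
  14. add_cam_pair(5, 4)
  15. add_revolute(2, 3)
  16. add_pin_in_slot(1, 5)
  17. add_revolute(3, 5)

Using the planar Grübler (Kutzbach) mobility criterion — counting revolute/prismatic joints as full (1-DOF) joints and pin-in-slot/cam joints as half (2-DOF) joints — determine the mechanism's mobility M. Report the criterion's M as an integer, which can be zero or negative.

ground; <1,0,0>
#1 <2,0,0>
R:0↔1 J1 <2,1,0>
#2 <3,1,0>
#3 <4,1,0>
PS:2↔0 J2 <4,1,1>
P:1↔3 J1 <4,2,1>
#4 <5,2,1>
PS:4↔1 J2 <5,2,2>
C:4↔2 J2 <5,2,3>
P:0↔4 J1 <5,3,3>
C:1↔2 J2 <5,3,4>
C:3↔4 J2 <5,3,5>
#5 <6,3,5>
C:5↔4 J2 <6,3,6>
R:2↔3 J1 <6,4,6>
PS:1↔5 J2 <6,4,7>
R:3↔5 J1 <6,5,7>
3×5 − 2×5 − 1×7 = -2

M = -2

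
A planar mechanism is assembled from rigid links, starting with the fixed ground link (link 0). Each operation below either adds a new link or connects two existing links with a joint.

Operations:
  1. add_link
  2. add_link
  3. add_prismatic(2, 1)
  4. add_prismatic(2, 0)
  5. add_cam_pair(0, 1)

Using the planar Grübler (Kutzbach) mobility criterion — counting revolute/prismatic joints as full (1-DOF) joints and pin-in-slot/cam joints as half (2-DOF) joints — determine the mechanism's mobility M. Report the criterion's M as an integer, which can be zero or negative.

M = 1

ground; <1,0,0>
#1 <2,0,0>
#2 <3,0,0>
P:2↔1 J1 <3,1,0>
P:2↔0 J1 <3,2,0>
C:0↔1 J2 <3,2,1>
3×2 − 2×2 − 1×1 = 1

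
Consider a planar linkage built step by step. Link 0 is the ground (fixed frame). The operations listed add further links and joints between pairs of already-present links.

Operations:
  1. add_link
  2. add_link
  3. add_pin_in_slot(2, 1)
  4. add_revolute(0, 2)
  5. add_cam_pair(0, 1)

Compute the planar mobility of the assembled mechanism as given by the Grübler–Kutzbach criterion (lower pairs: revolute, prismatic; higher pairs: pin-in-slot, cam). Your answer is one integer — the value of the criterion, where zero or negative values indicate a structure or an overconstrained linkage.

M = 2

L=1 J1=0 J2=0
add link → L=2 J1=0 J2=0
add link → L=3 J1=0 J2=0
PS@2,1 dof=2 J2 → L=3 J1=0 J2=1
R@0,2 dof=1 J1 → L=3 J1=1 J2=1
C@0,1 dof=2 J2 → L=3 J1=1 J2=2
M=3(L−1)−2J1−J2=3·2−2·1−2=2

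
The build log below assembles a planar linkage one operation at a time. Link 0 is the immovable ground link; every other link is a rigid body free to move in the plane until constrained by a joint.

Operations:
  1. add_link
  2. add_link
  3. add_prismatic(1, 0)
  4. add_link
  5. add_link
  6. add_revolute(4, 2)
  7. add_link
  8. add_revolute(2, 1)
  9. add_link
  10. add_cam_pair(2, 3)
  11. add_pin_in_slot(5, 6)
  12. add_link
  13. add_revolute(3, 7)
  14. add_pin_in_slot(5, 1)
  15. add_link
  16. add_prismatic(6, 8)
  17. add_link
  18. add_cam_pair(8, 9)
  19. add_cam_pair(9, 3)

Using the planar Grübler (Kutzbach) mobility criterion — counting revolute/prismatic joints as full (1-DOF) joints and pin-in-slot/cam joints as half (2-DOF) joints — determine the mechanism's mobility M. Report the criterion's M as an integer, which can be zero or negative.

ground; <1,0,0>
#1 <2,0,0>
#2 <3,0,0>
P:1↔0 J1 <3,1,0>
#3 <4,1,0>
#4 <5,1,0>
R:4↔2 J1 <5,2,0>
#5 <6,2,0>
R:2↔1 J1 <6,3,0>
#6 <7,3,0>
C:2↔3 J2 <7,3,1>
PS:5↔6 J2 <7,3,2>
#7 <8,3,2>
R:3↔7 J1 <8,4,2>
PS:5↔1 J2 <8,4,3>
#8 <9,4,3>
P:6↔8 J1 <9,5,3>
#9 <10,5,3>
C:8↔9 J2 <10,5,4>
C:9↔3 J2 <10,5,5>
3×9 − 2×5 − 1×5 = 12

M = 12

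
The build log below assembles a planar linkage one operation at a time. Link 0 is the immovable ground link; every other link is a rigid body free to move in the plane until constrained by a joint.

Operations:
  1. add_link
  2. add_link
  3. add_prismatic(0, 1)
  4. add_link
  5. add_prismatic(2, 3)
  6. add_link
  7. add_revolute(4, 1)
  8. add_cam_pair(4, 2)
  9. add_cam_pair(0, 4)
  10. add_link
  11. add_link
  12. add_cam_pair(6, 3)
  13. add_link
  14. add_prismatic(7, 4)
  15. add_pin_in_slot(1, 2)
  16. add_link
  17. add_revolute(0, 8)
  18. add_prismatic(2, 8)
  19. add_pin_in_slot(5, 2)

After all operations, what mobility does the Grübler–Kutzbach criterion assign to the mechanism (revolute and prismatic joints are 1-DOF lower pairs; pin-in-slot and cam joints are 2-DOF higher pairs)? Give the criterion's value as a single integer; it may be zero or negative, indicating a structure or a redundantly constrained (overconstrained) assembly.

L=1 J1=0 J2=0
add link → L=2 J1=0 J2=0
add link → L=3 J1=0 J2=0
P@0,1 dof=1 J1 → L=3 J1=1 J2=0
add link → L=4 J1=1 J2=0
P@2,3 dof=1 J1 → L=4 J1=2 J2=0
add link → L=5 J1=2 J2=0
R@4,1 dof=1 J1 → L=5 J1=3 J2=0
C@4,2 dof=2 J2 → L=5 J1=3 J2=1
C@0,4 dof=2 J2 → L=5 J1=3 J2=2
add link → L=6 J1=3 J2=2
add link → L=7 J1=3 J2=2
C@6,3 dof=2 J2 → L=7 J1=3 J2=3
add link → L=8 J1=3 J2=3
P@7,4 dof=1 J1 → L=8 J1=4 J2=3
PS@1,2 dof=2 J2 → L=8 J1=4 J2=4
add link → L=9 J1=4 J2=4
R@0,8 dof=1 J1 → L=9 J1=5 J2=4
P@2,8 dof=1 J1 → L=9 J1=6 J2=4
PS@5,2 dof=2 J2 → L=9 J1=6 J2=5
M=3(L−1)−2J1−J2=3·8−2·6−5=7

M = 7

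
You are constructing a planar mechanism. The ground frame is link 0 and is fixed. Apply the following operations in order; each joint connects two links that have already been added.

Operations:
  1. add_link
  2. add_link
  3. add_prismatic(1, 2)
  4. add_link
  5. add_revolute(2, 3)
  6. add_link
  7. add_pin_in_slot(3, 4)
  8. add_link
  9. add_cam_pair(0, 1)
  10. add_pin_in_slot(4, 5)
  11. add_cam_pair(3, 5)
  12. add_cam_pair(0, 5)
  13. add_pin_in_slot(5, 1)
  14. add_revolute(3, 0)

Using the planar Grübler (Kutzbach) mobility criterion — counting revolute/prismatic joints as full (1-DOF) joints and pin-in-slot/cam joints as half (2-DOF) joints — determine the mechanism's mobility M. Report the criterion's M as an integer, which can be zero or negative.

M = 3

L=1 J1=0 J2=0
add link → L=2 J1=0 J2=0
add link → L=3 J1=0 J2=0
P@1,2 dof=1 J1 → L=3 J1=1 J2=0
add link → L=4 J1=1 J2=0
R@2,3 dof=1 J1 → L=4 J1=2 J2=0
add link → L=5 J1=2 J2=0
PS@3,4 dof=2 J2 → L=5 J1=2 J2=1
add link → L=6 J1=2 J2=1
C@0,1 dof=2 J2 → L=6 J1=2 J2=2
PS@4,5 dof=2 J2 → L=6 J1=2 J2=3
C@3,5 dof=2 J2 → L=6 J1=2 J2=4
C@0,5 dof=2 J2 → L=6 J1=2 J2=5
PS@5,1 dof=2 J2 → L=6 J1=2 J2=6
R@3,0 dof=1 J1 → L=6 J1=3 J2=6
M=3(L−1)−2J1−J2=3·5−2·3−6=3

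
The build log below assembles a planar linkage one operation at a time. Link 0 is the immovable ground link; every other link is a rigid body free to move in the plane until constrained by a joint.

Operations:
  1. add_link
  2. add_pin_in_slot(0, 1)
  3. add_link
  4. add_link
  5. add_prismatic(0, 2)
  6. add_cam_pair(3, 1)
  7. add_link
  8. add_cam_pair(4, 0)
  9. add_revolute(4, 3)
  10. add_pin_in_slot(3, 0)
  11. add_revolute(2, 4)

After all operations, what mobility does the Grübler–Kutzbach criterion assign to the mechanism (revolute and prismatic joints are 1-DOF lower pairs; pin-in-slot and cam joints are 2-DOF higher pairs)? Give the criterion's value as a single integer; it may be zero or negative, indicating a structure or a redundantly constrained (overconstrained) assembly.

M = 2

link 0 = ground. State L|J1|J2 = 1|0|0
+link1  2|0|0
PS(0,1) f=2→J2  2|0|1
+link2  3|0|1
+link3  4|0|1
P(0,2) f=1→J1  4|1|1
C(3,1) f=2→J2  4|1|2
+link4  5|1|2
C(4,0) f=2→J2  5|1|3
R(4,3) f=1→J1  5|2|3
PS(3,0) f=2→J2  5|2|4
R(2,4) f=1→J1  5|3|4
M = 3(5−1)−2·3−4 = 12−6−4 = 2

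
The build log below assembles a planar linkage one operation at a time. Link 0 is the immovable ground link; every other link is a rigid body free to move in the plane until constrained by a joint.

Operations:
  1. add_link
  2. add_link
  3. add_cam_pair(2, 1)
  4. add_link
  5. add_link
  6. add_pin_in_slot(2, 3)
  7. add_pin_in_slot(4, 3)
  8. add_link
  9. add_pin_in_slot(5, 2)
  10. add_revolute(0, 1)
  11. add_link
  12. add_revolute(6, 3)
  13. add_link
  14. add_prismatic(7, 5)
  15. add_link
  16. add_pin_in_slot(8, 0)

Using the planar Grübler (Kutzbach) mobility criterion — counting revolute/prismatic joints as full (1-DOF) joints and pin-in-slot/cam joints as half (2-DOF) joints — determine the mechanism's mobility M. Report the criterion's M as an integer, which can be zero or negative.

M = 13

[1;0;0] (link 0 is ground)
L+ [2;0;0]
L+ [3;0;0]
C(2,1)∈J2 [3;0;1]
L+ [4;0;1]
L+ [5;0;1]
PS(2,3)∈J2 [5;0;2]
PS(4,3)∈J2 [5;0;3]
L+ [6;0;3]
PS(5,2)∈J2 [6;0;4]
R(0,1)∈J1 [6;1;4]
L+ [7;1;4]
R(6,3)∈J1 [7;2;4]
L+ [8;2;4]
P(7,5)∈J1 [8;3;4]
L+ [9;3;4]
PS(8,0)∈J2 [9;3;5]
mobility = 24 − 6 − 5 = 13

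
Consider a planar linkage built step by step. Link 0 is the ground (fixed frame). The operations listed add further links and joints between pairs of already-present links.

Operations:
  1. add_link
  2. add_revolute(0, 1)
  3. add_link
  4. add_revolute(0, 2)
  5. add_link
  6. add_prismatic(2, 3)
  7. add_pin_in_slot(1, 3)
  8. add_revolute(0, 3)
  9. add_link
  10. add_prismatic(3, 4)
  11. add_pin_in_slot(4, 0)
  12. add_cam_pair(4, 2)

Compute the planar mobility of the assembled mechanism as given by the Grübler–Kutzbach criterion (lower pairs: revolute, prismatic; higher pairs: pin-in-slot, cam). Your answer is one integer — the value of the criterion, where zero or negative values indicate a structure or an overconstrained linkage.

M = -1

(L,J1,J2)=(1,0,0); link0 fixed
link1: (2,0,0)
R 0-1 [J1]: (2,1,0)
link2: (3,1,0)
R 0-2 [J1]: (3,2,0)
link3: (4,2,0)
P 2-3 [J1]: (4,3,0)
PS 1-3 [J2]: (4,3,1)
R 0-3 [J1]: (4,4,1)
link4: (5,4,1)
P 3-4 [J1]: (5,5,1)
PS 4-0 [J2]: (5,5,2)
C 4-2 [J2]: (5,5,3)
Grübler: 3·4 − 2·5 − 3 = -1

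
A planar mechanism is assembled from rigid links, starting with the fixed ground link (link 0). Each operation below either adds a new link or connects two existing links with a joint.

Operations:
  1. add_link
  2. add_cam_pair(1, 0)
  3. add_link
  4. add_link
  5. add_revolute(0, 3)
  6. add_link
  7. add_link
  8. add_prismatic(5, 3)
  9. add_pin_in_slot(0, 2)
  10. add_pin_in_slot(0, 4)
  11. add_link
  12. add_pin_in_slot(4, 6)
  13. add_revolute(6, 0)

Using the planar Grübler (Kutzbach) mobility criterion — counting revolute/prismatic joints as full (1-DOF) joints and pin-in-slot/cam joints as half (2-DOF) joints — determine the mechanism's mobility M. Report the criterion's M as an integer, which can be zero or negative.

[1;0;0] (link 0 is ground)
L+ [2;0;0]
C(1,0)∈J2 [2;0;1]
L+ [3;0;1]
L+ [4;0;1]
R(0,3)∈J1 [4;1;1]
L+ [5;1;1]
L+ [6;1;1]
P(5,3)∈J1 [6;2;1]
PS(0,2)∈J2 [6;2;2]
PS(0,4)∈J2 [6;2;3]
L+ [7;2;3]
PS(4,6)∈J2 [7;2;4]
R(6,0)∈J1 [7;3;4]
mobility = 18 − 6 − 4 = 8

M = 8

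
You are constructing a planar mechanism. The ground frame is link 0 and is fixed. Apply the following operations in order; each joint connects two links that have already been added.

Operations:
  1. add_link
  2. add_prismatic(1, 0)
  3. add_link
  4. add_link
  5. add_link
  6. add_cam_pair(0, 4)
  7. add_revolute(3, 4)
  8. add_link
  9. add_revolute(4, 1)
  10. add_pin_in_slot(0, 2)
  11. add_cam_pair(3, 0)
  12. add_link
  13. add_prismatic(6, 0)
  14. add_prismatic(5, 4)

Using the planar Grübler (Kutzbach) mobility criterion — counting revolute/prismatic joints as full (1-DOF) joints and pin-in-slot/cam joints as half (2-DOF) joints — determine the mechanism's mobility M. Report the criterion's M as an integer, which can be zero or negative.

ground; <1,0,0>
#1 <2,0,0>
P:1↔0 J1 <2,1,0>
#2 <3,1,0>
#3 <4,1,0>
#4 <5,1,0>
C:0↔4 J2 <5,1,1>
R:3↔4 J1 <5,2,1>
#5 <6,2,1>
R:4↔1 J1 <6,3,1>
PS:0↔2 J2 <6,3,2>
C:3↔0 J2 <6,3,3>
#6 <7,3,3>
P:6↔0 J1 <7,4,3>
P:5↔4 J1 <7,5,3>
3×6 − 2×5 − 1×3 = 5

M = 5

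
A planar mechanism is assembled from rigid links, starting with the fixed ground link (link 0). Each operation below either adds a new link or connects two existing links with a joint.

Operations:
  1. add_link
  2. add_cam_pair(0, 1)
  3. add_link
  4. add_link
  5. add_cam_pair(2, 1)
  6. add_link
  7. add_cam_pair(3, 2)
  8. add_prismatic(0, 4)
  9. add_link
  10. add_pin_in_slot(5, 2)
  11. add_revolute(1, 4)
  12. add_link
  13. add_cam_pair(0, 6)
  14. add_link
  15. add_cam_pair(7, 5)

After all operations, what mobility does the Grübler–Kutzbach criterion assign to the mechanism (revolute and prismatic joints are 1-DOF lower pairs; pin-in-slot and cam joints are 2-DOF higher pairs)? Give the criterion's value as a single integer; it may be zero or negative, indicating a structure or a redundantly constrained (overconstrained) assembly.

M = 11

(L,J1,J2)=(1,0,0); link0 fixed
link1: (2,0,0)
C 0-1 [J2]: (2,0,1)
link2: (3,0,1)
link3: (4,0,1)
C 2-1 [J2]: (4,0,2)
link4: (5,0,2)
C 3-2 [J2]: (5,0,3)
P 0-4 [J1]: (5,1,3)
link5: (6,1,3)
PS 5-2 [J2]: (6,1,4)
R 1-4 [J1]: (6,2,4)
link6: (7,2,4)
C 0-6 [J2]: (7,2,5)
link7: (8,2,5)
C 7-5 [J2]: (8,2,6)
Grübler: 3·7 − 2·2 − 6 = 11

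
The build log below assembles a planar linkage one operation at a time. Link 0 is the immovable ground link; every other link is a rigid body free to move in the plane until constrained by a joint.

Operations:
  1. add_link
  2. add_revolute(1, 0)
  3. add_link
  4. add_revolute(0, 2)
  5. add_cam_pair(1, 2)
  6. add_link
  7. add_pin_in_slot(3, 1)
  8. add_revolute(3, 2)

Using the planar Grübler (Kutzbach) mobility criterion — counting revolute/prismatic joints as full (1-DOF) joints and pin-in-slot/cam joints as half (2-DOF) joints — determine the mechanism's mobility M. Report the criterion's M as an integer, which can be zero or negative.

M = 1

link 0 = ground. State L|J1|J2 = 1|0|0
+link1  2|0|0
R(1,0) f=1→J1  2|1|0
+link2  3|1|0
R(0,2) f=1→J1  3|2|0
C(1,2) f=2→J2  3|2|1
+link3  4|2|1
PS(3,1) f=2→J2  4|2|2
R(3,2) f=1→J1  4|3|2
M = 3(4−1)−2·3−2 = 9−6−2 = 1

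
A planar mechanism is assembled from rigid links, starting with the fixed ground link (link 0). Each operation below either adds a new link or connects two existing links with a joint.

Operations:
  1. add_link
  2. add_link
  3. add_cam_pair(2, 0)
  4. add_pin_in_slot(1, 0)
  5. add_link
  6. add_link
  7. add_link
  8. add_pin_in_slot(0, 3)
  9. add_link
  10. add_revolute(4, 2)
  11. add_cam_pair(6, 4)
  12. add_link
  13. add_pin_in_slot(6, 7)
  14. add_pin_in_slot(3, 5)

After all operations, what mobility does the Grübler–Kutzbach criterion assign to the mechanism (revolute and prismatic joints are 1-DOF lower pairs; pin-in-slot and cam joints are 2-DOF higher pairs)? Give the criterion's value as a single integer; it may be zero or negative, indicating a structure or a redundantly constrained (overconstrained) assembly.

M = 13

ground; <1,0,0>
#1 <2,0,0>
#2 <3,0,0>
C:2↔0 J2 <3,0,1>
PS:1↔0 J2 <3,0,2>
#3 <4,0,2>
#4 <5,0,2>
#5 <6,0,2>
PS:0↔3 J2 <6,0,3>
#6 <7,0,3>
R:4↔2 J1 <7,1,3>
C:6↔4 J2 <7,1,4>
#7 <8,1,4>
PS:6↔7 J2 <8,1,5>
PS:3↔5 J2 <8,1,6>
3×7 − 2×1 − 1×6 = 13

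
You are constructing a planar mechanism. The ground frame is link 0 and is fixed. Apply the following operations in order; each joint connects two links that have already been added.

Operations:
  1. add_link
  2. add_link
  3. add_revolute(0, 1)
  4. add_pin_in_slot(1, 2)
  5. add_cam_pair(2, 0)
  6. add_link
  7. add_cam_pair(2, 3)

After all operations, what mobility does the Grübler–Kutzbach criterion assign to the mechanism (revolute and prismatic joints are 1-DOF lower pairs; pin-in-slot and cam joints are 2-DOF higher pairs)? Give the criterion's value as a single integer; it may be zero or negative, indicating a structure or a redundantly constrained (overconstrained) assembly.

(L,J1,J2)=(1,0,0); link0 fixed
link1: (2,0,0)
link2: (3,0,0)
R 0-1 [J1]: (3,1,0)
PS 1-2 [J2]: (3,1,1)
C 2-0 [J2]: (3,1,2)
link3: (4,1,2)
C 2-3 [J2]: (4,1,3)
Grübler: 3·3 − 2·1 − 3 = 4

M = 4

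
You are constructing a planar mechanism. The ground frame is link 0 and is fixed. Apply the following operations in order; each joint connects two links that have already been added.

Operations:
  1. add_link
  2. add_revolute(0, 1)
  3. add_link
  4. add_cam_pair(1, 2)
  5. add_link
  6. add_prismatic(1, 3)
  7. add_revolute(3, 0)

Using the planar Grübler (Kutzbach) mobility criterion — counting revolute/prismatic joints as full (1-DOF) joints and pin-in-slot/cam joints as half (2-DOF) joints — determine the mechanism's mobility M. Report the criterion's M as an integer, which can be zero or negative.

L=1 J1=0 J2=0
add link → L=2 J1=0 J2=0
R@0,1 dof=1 J1 → L=2 J1=1 J2=0
add link → L=3 J1=1 J2=0
C@1,2 dof=2 J2 → L=3 J1=1 J2=1
add link → L=4 J1=1 J2=1
P@1,3 dof=1 J1 → L=4 J1=2 J2=1
R@3,0 dof=1 J1 → L=4 J1=3 J2=1
M=3(L−1)−2J1−J2=3·3−2·3−1=2

M = 2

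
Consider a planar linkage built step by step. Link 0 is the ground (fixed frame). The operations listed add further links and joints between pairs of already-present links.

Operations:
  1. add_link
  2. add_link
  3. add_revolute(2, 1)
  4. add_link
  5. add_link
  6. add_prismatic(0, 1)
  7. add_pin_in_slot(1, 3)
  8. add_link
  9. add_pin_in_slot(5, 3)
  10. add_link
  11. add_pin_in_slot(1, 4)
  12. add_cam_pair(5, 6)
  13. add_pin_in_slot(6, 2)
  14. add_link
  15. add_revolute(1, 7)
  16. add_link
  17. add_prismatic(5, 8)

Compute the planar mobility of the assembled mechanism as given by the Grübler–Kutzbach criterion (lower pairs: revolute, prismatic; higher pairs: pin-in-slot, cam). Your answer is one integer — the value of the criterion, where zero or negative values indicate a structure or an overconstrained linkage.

M = 11

link 0 = ground. State L|J1|J2 = 1|0|0
+link1  2|0|0
+link2  3|0|0
R(2,1) f=1→J1  3|1|0
+link3  4|1|0
+link4  5|1|0
P(0,1) f=1→J1  5|2|0
PS(1,3) f=2→J2  5|2|1
+link5  6|2|1
PS(5,3) f=2→J2  6|2|2
+link6  7|2|2
PS(1,4) f=2→J2  7|2|3
C(5,6) f=2→J2  7|2|4
PS(6,2) f=2→J2  7|2|5
+link7  8|2|5
R(1,7) f=1→J1  8|3|5
+link8  9|3|5
P(5,8) f=1→J1  9|4|5
M = 3(9−1)−2·4−5 = 24−8−5 = 11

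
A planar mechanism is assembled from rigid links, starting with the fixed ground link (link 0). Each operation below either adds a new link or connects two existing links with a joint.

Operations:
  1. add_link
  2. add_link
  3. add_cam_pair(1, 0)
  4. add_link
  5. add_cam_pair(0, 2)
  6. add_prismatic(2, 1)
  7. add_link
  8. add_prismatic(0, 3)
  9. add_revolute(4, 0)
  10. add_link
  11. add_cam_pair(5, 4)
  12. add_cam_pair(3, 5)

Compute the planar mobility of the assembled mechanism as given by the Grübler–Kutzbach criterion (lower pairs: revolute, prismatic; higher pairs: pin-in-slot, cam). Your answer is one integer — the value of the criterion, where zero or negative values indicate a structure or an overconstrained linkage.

ground; <1,0,0>
#1 <2,0,0>
#2 <3,0,0>
C:1↔0 J2 <3,0,1>
#3 <4,0,1>
C:0↔2 J2 <4,0,2>
P:2↔1 J1 <4,1,2>
#4 <5,1,2>
P:0↔3 J1 <5,2,2>
R:4↔0 J1 <5,3,2>
#5 <6,3,2>
C:5↔4 J2 <6,3,3>
C:3↔5 J2 <6,3,4>
3×5 − 2×3 − 1×4 = 5

M = 5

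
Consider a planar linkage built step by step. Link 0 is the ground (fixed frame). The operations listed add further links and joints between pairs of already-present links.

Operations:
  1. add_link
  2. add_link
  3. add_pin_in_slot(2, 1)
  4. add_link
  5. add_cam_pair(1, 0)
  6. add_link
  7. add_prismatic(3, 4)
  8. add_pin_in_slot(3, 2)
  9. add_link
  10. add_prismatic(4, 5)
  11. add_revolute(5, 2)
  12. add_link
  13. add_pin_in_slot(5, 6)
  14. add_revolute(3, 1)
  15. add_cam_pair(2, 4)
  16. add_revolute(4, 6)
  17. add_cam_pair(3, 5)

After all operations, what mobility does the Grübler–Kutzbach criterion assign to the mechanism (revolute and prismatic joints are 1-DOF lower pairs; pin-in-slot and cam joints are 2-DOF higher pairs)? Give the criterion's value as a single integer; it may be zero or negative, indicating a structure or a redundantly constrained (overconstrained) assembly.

M = 2

ground; <1,0,0>
#1 <2,0,0>
#2 <3,0,0>
PS:2↔1 J2 <3,0,1>
#3 <4,0,1>
C:1↔0 J2 <4,0,2>
#4 <5,0,2>
P:3↔4 J1 <5,1,2>
PS:3↔2 J2 <5,1,3>
#5 <6,1,3>
P:4↔5 J1 <6,2,3>
R:5↔2 J1 <6,3,3>
#6 <7,3,3>
PS:5↔6 J2 <7,3,4>
R:3↔1 J1 <7,4,4>
C:2↔4 J2 <7,4,5>
R:4↔6 J1 <7,5,5>
C:3↔5 J2 <7,5,6>
3×6 − 2×5 − 1×6 = 2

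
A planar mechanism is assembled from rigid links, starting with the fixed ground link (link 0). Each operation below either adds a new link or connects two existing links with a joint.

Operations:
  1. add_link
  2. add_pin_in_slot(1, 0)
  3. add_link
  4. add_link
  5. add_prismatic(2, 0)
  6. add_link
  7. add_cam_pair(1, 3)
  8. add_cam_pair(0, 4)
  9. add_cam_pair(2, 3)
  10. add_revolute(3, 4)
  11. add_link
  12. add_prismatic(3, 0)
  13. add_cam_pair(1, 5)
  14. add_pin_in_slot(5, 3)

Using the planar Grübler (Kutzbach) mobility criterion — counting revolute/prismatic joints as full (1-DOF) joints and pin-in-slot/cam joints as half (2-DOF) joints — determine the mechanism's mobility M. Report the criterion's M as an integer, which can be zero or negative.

ground; <1,0,0>
#1 <2,0,0>
PS:1↔0 J2 <2,0,1>
#2 <3,0,1>
#3 <4,0,1>
P:2↔0 J1 <4,1,1>
#4 <5,1,1>
C:1↔3 J2 <5,1,2>
C:0↔4 J2 <5,1,3>
C:2↔3 J2 <5,1,4>
R:3↔4 J1 <5,2,4>
#5 <6,2,4>
P:3↔0 J1 <6,3,4>
C:1↔5 J2 <6,3,5>
PS:5↔3 J2 <6,3,6>
3×5 − 2×3 − 1×6 = 3

M = 3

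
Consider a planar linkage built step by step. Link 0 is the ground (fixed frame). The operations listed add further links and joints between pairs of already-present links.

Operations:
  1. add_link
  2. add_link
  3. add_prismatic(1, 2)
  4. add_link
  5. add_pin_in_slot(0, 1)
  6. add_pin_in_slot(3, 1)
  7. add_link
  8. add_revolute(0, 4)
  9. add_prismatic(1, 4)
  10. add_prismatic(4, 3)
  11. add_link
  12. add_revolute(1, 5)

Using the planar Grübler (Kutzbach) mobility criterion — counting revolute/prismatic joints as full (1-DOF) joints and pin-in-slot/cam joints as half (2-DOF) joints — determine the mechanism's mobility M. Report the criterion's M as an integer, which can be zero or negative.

M = 3

ground; <1,0,0>
#1 <2,0,0>
#2 <3,0,0>
P:1↔2 J1 <3,1,0>
#3 <4,1,0>
PS:0↔1 J2 <4,1,1>
PS:3↔1 J2 <4,1,2>
#4 <5,1,2>
R:0↔4 J1 <5,2,2>
P:1↔4 J1 <5,3,2>
P:4↔3 J1 <5,4,2>
#5 <6,4,2>
R:1↔5 J1 <6,5,2>
3×5 − 2×5 − 1×2 = 3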